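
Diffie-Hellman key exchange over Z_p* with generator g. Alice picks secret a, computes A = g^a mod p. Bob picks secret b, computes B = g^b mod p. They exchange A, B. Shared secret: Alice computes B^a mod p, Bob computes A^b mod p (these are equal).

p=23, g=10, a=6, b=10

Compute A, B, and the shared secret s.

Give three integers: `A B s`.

A = 10^6 mod 23  (bits of 6 = 110)
  bit 0 = 1: r = r^2 * 10 mod 23 = 1^2 * 10 = 1*10 = 10
  bit 1 = 1: r = r^2 * 10 mod 23 = 10^2 * 10 = 8*10 = 11
  bit 2 = 0: r = r^2 mod 23 = 11^2 = 6
  -> A = 6
B = 10^10 mod 23  (bits of 10 = 1010)
  bit 0 = 1: r = r^2 * 10 mod 23 = 1^2 * 10 = 1*10 = 10
  bit 1 = 0: r = r^2 mod 23 = 10^2 = 8
  bit 2 = 1: r = r^2 * 10 mod 23 = 8^2 * 10 = 18*10 = 19
  bit 3 = 0: r = r^2 mod 23 = 19^2 = 16
  -> B = 16
s = B^a = 16^6 mod 23  (bits of 6 = 110)
  bit 0 = 1: r = r^2 * 16 mod 23 = 1^2 * 16 = 1*16 = 16
  bit 1 = 1: r = r^2 * 16 mod 23 = 16^2 * 16 = 3*16 = 2
  bit 2 = 0: r = r^2 mod 23 = 2^2 = 4
  -> s = B^a = 4

Answer: 6 16 4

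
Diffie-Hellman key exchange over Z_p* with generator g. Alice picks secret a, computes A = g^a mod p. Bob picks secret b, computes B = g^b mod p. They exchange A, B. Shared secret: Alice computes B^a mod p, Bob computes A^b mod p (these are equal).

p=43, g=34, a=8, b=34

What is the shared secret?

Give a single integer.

Answer: 24

Derivation:
A = 34^8 mod 43  (bits of 8 = 1000)
  bit 0 = 1: r = r^2 * 34 mod 43 = 1^2 * 34 = 1*34 = 34
  bit 1 = 0: r = r^2 mod 43 = 34^2 = 38
  bit 2 = 0: r = r^2 mod 43 = 38^2 = 25
  bit 3 = 0: r = r^2 mod 43 = 25^2 = 23
  -> A = 23
B = 34^34 mod 43  (bits of 34 = 100010)
  bit 0 = 1: r = r^2 * 34 mod 43 = 1^2 * 34 = 1*34 = 34
  bit 1 = 0: r = r^2 mod 43 = 34^2 = 38
  bit 2 = 0: r = r^2 mod 43 = 38^2 = 25
  bit 3 = 0: r = r^2 mod 43 = 25^2 = 23
  bit 4 = 1: r = r^2 * 34 mod 43 = 23^2 * 34 = 13*34 = 12
  bit 5 = 0: r = r^2 mod 43 = 12^2 = 15
  -> B = 15
s = B^a = 15^8 mod 43  (bits of 8 = 1000)
  bit 0 = 1: r = r^2 * 15 mod 43 = 1^2 * 15 = 1*15 = 15
  bit 1 = 0: r = r^2 mod 43 = 15^2 = 10
  bit 2 = 0: r = r^2 mod 43 = 10^2 = 14
  bit 3 = 0: r = r^2 mod 43 = 14^2 = 24
  -> s = B^a = 24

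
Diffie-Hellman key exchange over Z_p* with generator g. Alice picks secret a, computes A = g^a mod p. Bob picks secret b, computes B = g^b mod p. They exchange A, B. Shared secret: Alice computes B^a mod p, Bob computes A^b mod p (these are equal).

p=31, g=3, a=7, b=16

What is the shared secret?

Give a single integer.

Answer: 14

Derivation:
A = 3^7 mod 31  (bits of 7 = 111)
  bit 0 = 1: r = r^2 * 3 mod 31 = 1^2 * 3 = 1*3 = 3
  bit 1 = 1: r = r^2 * 3 mod 31 = 3^2 * 3 = 9*3 = 27
  bit 2 = 1: r = r^2 * 3 mod 31 = 27^2 * 3 = 16*3 = 17
  -> A = 17
B = 3^16 mod 31  (bits of 16 = 10000)
  bit 0 = 1: r = r^2 * 3 mod 31 = 1^2 * 3 = 1*3 = 3
  bit 1 = 0: r = r^2 mod 31 = 3^2 = 9
  bit 2 = 0: r = r^2 mod 31 = 9^2 = 19
  bit 3 = 0: r = r^2 mod 31 = 19^2 = 20
  bit 4 = 0: r = r^2 mod 31 = 20^2 = 28
  -> B = 28
s = B^a = 28^7 mod 31  (bits of 7 = 111)
  bit 0 = 1: r = r^2 * 28 mod 31 = 1^2 * 28 = 1*28 = 28
  bit 1 = 1: r = r^2 * 28 mod 31 = 28^2 * 28 = 9*28 = 4
  bit 2 = 1: r = r^2 * 28 mod 31 = 4^2 * 28 = 16*28 = 14
  -> s = B^a = 14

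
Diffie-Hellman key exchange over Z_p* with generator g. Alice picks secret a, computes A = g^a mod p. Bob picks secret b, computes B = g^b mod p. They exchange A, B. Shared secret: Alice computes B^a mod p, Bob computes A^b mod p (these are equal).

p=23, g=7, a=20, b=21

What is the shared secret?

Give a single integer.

Answer: 3

Derivation:
A = 7^20 mod 23  (bits of 20 = 10100)
  bit 0 = 1: r = r^2 * 7 mod 23 = 1^2 * 7 = 1*7 = 7
  bit 1 = 0: r = r^2 mod 23 = 7^2 = 3
  bit 2 = 1: r = r^2 * 7 mod 23 = 3^2 * 7 = 9*7 = 17
  bit 3 = 0: r = r^2 mod 23 = 17^2 = 13
  bit 4 = 0: r = r^2 mod 23 = 13^2 = 8
  -> A = 8
B = 7^21 mod 23  (bits of 21 = 10101)
  bit 0 = 1: r = r^2 * 7 mod 23 = 1^2 * 7 = 1*7 = 7
  bit 1 = 0: r = r^2 mod 23 = 7^2 = 3
  bit 2 = 1: r = r^2 * 7 mod 23 = 3^2 * 7 = 9*7 = 17
  bit 3 = 0: r = r^2 mod 23 = 17^2 = 13
  bit 4 = 1: r = r^2 * 7 mod 23 = 13^2 * 7 = 8*7 = 10
  -> B = 10
s = B^a = 10^20 mod 23  (bits of 20 = 10100)
  bit 0 = 1: r = r^2 * 10 mod 23 = 1^2 * 10 = 1*10 = 10
  bit 1 = 0: r = r^2 mod 23 = 10^2 = 8
  bit 2 = 1: r = r^2 * 10 mod 23 = 8^2 * 10 = 18*10 = 19
  bit 3 = 0: r = r^2 mod 23 = 19^2 = 16
  bit 4 = 0: r = r^2 mod 23 = 16^2 = 3
  -> s = B^a = 3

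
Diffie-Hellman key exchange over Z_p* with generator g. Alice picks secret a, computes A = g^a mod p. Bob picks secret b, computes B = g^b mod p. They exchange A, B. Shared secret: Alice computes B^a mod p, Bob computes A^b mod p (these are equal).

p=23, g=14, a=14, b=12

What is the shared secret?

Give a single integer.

Answer: 16

Derivation:
A = 14^14 mod 23  (bits of 14 = 1110)
  bit 0 = 1: r = r^2 * 14 mod 23 = 1^2 * 14 = 1*14 = 14
  bit 1 = 1: r = r^2 * 14 mod 23 = 14^2 * 14 = 12*14 = 7
  bit 2 = 1: r = r^2 * 14 mod 23 = 7^2 * 14 = 3*14 = 19
  bit 3 = 0: r = r^2 mod 23 = 19^2 = 16
  -> A = 16
B = 14^12 mod 23  (bits of 12 = 1100)
  bit 0 = 1: r = r^2 * 14 mod 23 = 1^2 * 14 = 1*14 = 14
  bit 1 = 1: r = r^2 * 14 mod 23 = 14^2 * 14 = 12*14 = 7
  bit 2 = 0: r = r^2 mod 23 = 7^2 = 3
  bit 3 = 0: r = r^2 mod 23 = 3^2 = 9
  -> B = 9
s = B^a = 9^14 mod 23  (bits of 14 = 1110)
  bit 0 = 1: r = r^2 * 9 mod 23 = 1^2 * 9 = 1*9 = 9
  bit 1 = 1: r = r^2 * 9 mod 23 = 9^2 * 9 = 12*9 = 16
  bit 2 = 1: r = r^2 * 9 mod 23 = 16^2 * 9 = 3*9 = 4
  bit 3 = 0: r = r^2 mod 23 = 4^2 = 16
  -> s = B^a = 16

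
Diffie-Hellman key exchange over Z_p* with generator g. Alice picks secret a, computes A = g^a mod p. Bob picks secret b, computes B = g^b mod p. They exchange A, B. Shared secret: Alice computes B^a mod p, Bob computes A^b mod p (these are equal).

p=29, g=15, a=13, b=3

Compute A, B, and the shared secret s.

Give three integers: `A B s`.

Answer: 27 11 21

Derivation:
A = 15^13 mod 29  (bits of 13 = 1101)
  bit 0 = 1: r = r^2 * 15 mod 29 = 1^2 * 15 = 1*15 = 15
  bit 1 = 1: r = r^2 * 15 mod 29 = 15^2 * 15 = 22*15 = 11
  bit 2 = 0: r = r^2 mod 29 = 11^2 = 5
  bit 3 = 1: r = r^2 * 15 mod 29 = 5^2 * 15 = 25*15 = 27
  -> A = 27
B = 15^3 mod 29  (bits of 3 = 11)
  bit 0 = 1: r = r^2 * 15 mod 29 = 1^2 * 15 = 1*15 = 15
  bit 1 = 1: r = r^2 * 15 mod 29 = 15^2 * 15 = 22*15 = 11
  -> B = 11
s = B^a = 11^13 mod 29  (bits of 13 = 1101)
  bit 0 = 1: r = r^2 * 11 mod 29 = 1^2 * 11 = 1*11 = 11
  bit 1 = 1: r = r^2 * 11 mod 29 = 11^2 * 11 = 5*11 = 26
  bit 2 = 0: r = r^2 mod 29 = 26^2 = 9
  bit 3 = 1: r = r^2 * 11 mod 29 = 9^2 * 11 = 23*11 = 21
  -> s = B^a = 21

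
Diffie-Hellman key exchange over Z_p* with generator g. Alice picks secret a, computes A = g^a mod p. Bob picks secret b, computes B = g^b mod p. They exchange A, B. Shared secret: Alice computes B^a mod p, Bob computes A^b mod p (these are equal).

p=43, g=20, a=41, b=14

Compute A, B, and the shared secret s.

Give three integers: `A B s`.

Answer: 28 36 6

Derivation:
A = 20^41 mod 43  (bits of 41 = 101001)
  bit 0 = 1: r = r^2 * 20 mod 43 = 1^2 * 20 = 1*20 = 20
  bit 1 = 0: r = r^2 mod 43 = 20^2 = 13
  bit 2 = 1: r = r^2 * 20 mod 43 = 13^2 * 20 = 40*20 = 26
  bit 3 = 0: r = r^2 mod 43 = 26^2 = 31
  bit 4 = 0: r = r^2 mod 43 = 31^2 = 15
  bit 5 = 1: r = r^2 * 20 mod 43 = 15^2 * 20 = 10*20 = 28
  -> A = 28
B = 20^14 mod 43  (bits of 14 = 1110)
  bit 0 = 1: r = r^2 * 20 mod 43 = 1^2 * 20 = 1*20 = 20
  bit 1 = 1: r = r^2 * 20 mod 43 = 20^2 * 20 = 13*20 = 2
  bit 2 = 1: r = r^2 * 20 mod 43 = 2^2 * 20 = 4*20 = 37
  bit 3 = 0: r = r^2 mod 43 = 37^2 = 36
  -> B = 36
s = B^a = 36^41 mod 43  (bits of 41 = 101001)
  bit 0 = 1: r = r^2 * 36 mod 43 = 1^2 * 36 = 1*36 = 36
  bit 1 = 0: r = r^2 mod 43 = 36^2 = 6
  bit 2 = 1: r = r^2 * 36 mod 43 = 6^2 * 36 = 36*36 = 6
  bit 3 = 0: r = r^2 mod 43 = 6^2 = 36
  bit 4 = 0: r = r^2 mod 43 = 36^2 = 6
  bit 5 = 1: r = r^2 * 36 mod 43 = 6^2 * 36 = 36*36 = 6
  -> s = B^a = 6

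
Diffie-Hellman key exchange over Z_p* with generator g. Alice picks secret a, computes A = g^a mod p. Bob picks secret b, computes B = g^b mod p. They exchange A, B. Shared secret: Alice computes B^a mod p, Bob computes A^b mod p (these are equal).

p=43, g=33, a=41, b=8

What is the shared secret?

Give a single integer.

Answer: 38

Derivation:
A = 33^41 mod 43  (bits of 41 = 101001)
  bit 0 = 1: r = r^2 * 33 mod 43 = 1^2 * 33 = 1*33 = 33
  bit 1 = 0: r = r^2 mod 43 = 33^2 = 14
  bit 2 = 1: r = r^2 * 33 mod 43 = 14^2 * 33 = 24*33 = 18
  bit 3 = 0: r = r^2 mod 43 = 18^2 = 23
  bit 4 = 0: r = r^2 mod 43 = 23^2 = 13
  bit 5 = 1: r = r^2 * 33 mod 43 = 13^2 * 33 = 40*33 = 30
  -> A = 30
B = 33^8 mod 43  (bits of 8 = 1000)
  bit 0 = 1: r = r^2 * 33 mod 43 = 1^2 * 33 = 1*33 = 33
  bit 1 = 0: r = r^2 mod 43 = 33^2 = 14
  bit 2 = 0: r = r^2 mod 43 = 14^2 = 24
  bit 3 = 0: r = r^2 mod 43 = 24^2 = 17
  -> B = 17
s = B^a = 17^41 mod 43  (bits of 41 = 101001)
  bit 0 = 1: r = r^2 * 17 mod 43 = 1^2 * 17 = 1*17 = 17
  bit 1 = 0: r = r^2 mod 43 = 17^2 = 31
  bit 2 = 1: r = r^2 * 17 mod 43 = 31^2 * 17 = 15*17 = 40
  bit 3 = 0: r = r^2 mod 43 = 40^2 = 9
  bit 4 = 0: r = r^2 mod 43 = 9^2 = 38
  bit 5 = 1: r = r^2 * 17 mod 43 = 38^2 * 17 = 25*17 = 38
  -> s = B^a = 38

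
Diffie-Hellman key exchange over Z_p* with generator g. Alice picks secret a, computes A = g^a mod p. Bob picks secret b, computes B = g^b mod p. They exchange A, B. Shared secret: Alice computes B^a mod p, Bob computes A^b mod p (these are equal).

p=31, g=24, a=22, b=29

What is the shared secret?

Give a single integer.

A = 24^22 mod 31  (bits of 22 = 10110)
  bit 0 = 1: r = r^2 * 24 mod 31 = 1^2 * 24 = 1*24 = 24
  bit 1 = 0: r = r^2 mod 31 = 24^2 = 18
  bit 2 = 1: r = r^2 * 24 mod 31 = 18^2 * 24 = 14*24 = 26
  bit 3 = 1: r = r^2 * 24 mod 31 = 26^2 * 24 = 25*24 = 11
  bit 4 = 0: r = r^2 mod 31 = 11^2 = 28
  -> A = 28
B = 24^29 mod 31  (bits of 29 = 11101)
  bit 0 = 1: r = r^2 * 24 mod 31 = 1^2 * 24 = 1*24 = 24
  bit 1 = 1: r = r^2 * 24 mod 31 = 24^2 * 24 = 18*24 = 29
  bit 2 = 1: r = r^2 * 24 mod 31 = 29^2 * 24 = 4*24 = 3
  bit 3 = 0: r = r^2 mod 31 = 3^2 = 9
  bit 4 = 1: r = r^2 * 24 mod 31 = 9^2 * 24 = 19*24 = 22
  -> B = 22
s = B^a = 22^22 mod 31  (bits of 22 = 10110)
  bit 0 = 1: r = r^2 * 22 mod 31 = 1^2 * 22 = 1*22 = 22
  bit 1 = 0: r = r^2 mod 31 = 22^2 = 19
  bit 2 = 1: r = r^2 * 22 mod 31 = 19^2 * 22 = 20*22 = 6
  bit 3 = 1: r = r^2 * 22 mod 31 = 6^2 * 22 = 5*22 = 17
  bit 4 = 0: r = r^2 mod 31 = 17^2 = 10
  -> s = B^a = 10

Answer: 10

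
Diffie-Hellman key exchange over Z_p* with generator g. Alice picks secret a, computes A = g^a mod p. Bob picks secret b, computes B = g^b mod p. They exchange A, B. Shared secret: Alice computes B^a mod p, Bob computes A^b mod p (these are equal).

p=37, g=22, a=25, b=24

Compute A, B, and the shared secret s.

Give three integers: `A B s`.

A = 22^25 mod 37  (bits of 25 = 11001)
  bit 0 = 1: r = r^2 * 22 mod 37 = 1^2 * 22 = 1*22 = 22
  bit 1 = 1: r = r^2 * 22 mod 37 = 22^2 * 22 = 3*22 = 29
  bit 2 = 0: r = r^2 mod 37 = 29^2 = 27
  bit 3 = 0: r = r^2 mod 37 = 27^2 = 26
  bit 4 = 1: r = r^2 * 22 mod 37 = 26^2 * 22 = 10*22 = 35
  -> A = 35
B = 22^24 mod 37  (bits of 24 = 11000)
  bit 0 = 1: r = r^2 * 22 mod 37 = 1^2 * 22 = 1*22 = 22
  bit 1 = 1: r = r^2 * 22 mod 37 = 22^2 * 22 = 3*22 = 29
  bit 2 = 0: r = r^2 mod 37 = 29^2 = 27
  bit 3 = 0: r = r^2 mod 37 = 27^2 = 26
  bit 4 = 0: r = r^2 mod 37 = 26^2 = 10
  -> B = 10
s = B^a = 10^25 mod 37  (bits of 25 = 11001)
  bit 0 = 1: r = r^2 * 10 mod 37 = 1^2 * 10 = 1*10 = 10
  bit 1 = 1: r = r^2 * 10 mod 37 = 10^2 * 10 = 26*10 = 1
  bit 2 = 0: r = r^2 mod 37 = 1^2 = 1
  bit 3 = 0: r = r^2 mod 37 = 1^2 = 1
  bit 4 = 1: r = r^2 * 10 mod 37 = 1^2 * 10 = 1*10 = 10
  -> s = B^a = 10

Answer: 35 10 10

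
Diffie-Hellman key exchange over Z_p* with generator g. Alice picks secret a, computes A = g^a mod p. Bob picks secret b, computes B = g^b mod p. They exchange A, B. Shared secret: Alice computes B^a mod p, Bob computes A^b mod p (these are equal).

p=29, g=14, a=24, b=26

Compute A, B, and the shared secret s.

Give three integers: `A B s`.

A = 14^24 mod 29  (bits of 24 = 11000)
  bit 0 = 1: r = r^2 * 14 mod 29 = 1^2 * 14 = 1*14 = 14
  bit 1 = 1: r = r^2 * 14 mod 29 = 14^2 * 14 = 22*14 = 18
  bit 2 = 0: r = r^2 mod 29 = 18^2 = 5
  bit 3 = 0: r = r^2 mod 29 = 5^2 = 25
  bit 4 = 0: r = r^2 mod 29 = 25^2 = 16
  -> A = 16
B = 14^26 mod 29  (bits of 26 = 11010)
  bit 0 = 1: r = r^2 * 14 mod 29 = 1^2 * 14 = 1*14 = 14
  bit 1 = 1: r = r^2 * 14 mod 29 = 14^2 * 14 = 22*14 = 18
  bit 2 = 0: r = r^2 mod 29 = 18^2 = 5
  bit 3 = 1: r = r^2 * 14 mod 29 = 5^2 * 14 = 25*14 = 2
  bit 4 = 0: r = r^2 mod 29 = 2^2 = 4
  -> B = 4
s = B^a = 4^24 mod 29  (bits of 24 = 11000)
  bit 0 = 1: r = r^2 * 4 mod 29 = 1^2 * 4 = 1*4 = 4
  bit 1 = 1: r = r^2 * 4 mod 29 = 4^2 * 4 = 16*4 = 6
  bit 2 = 0: r = r^2 mod 29 = 6^2 = 7
  bit 3 = 0: r = r^2 mod 29 = 7^2 = 20
  bit 4 = 0: r = r^2 mod 29 = 20^2 = 23
  -> s = B^a = 23

Answer: 16 4 23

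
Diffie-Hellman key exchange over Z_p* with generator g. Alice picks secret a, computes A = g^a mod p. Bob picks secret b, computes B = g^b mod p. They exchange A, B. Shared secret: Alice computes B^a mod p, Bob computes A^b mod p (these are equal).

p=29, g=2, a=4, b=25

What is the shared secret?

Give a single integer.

A = 2^4 mod 29  (bits of 4 = 100)
  bit 0 = 1: r = r^2 * 2 mod 29 = 1^2 * 2 = 1*2 = 2
  bit 1 = 0: r = r^2 mod 29 = 2^2 = 4
  bit 2 = 0: r = r^2 mod 29 = 4^2 = 16
  -> A = 16
B = 2^25 mod 29  (bits of 25 = 11001)
  bit 0 = 1: r = r^2 * 2 mod 29 = 1^2 * 2 = 1*2 = 2
  bit 1 = 1: r = r^2 * 2 mod 29 = 2^2 * 2 = 4*2 = 8
  bit 2 = 0: r = r^2 mod 29 = 8^2 = 6
  bit 3 = 0: r = r^2 mod 29 = 6^2 = 7
  bit 4 = 1: r = r^2 * 2 mod 29 = 7^2 * 2 = 20*2 = 11
  -> B = 11
s = B^a = 11^4 mod 29  (bits of 4 = 100)
  bit 0 = 1: r = r^2 * 11 mod 29 = 1^2 * 11 = 1*11 = 11
  bit 1 = 0: r = r^2 mod 29 = 11^2 = 5
  bit 2 = 0: r = r^2 mod 29 = 5^2 = 25
  -> s = B^a = 25

Answer: 25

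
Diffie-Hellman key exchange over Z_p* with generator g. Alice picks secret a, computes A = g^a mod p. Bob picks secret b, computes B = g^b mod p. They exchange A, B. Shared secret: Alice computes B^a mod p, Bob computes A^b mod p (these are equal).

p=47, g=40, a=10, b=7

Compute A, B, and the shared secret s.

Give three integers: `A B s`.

A = 40^10 mod 47  (bits of 10 = 1010)
  bit 0 = 1: r = r^2 * 40 mod 47 = 1^2 * 40 = 1*40 = 40
  bit 1 = 0: r = r^2 mod 47 = 40^2 = 2
  bit 2 = 1: r = r^2 * 40 mod 47 = 2^2 * 40 = 4*40 = 19
  bit 3 = 0: r = r^2 mod 47 = 19^2 = 32
  -> A = 32
B = 40^7 mod 47  (bits of 7 = 111)
  bit 0 = 1: r = r^2 * 40 mod 47 = 1^2 * 40 = 1*40 = 40
  bit 1 = 1: r = r^2 * 40 mod 47 = 40^2 * 40 = 2*40 = 33
  bit 2 = 1: r = r^2 * 40 mod 47 = 33^2 * 40 = 8*40 = 38
  -> B = 38
s = B^a = 38^10 mod 47  (bits of 10 = 1010)
  bit 0 = 1: r = r^2 * 38 mod 47 = 1^2 * 38 = 1*38 = 38
  bit 1 = 0: r = r^2 mod 47 = 38^2 = 34
  bit 2 = 1: r = r^2 * 38 mod 47 = 34^2 * 38 = 28*38 = 30
  bit 3 = 0: r = r^2 mod 47 = 30^2 = 7
  -> s = B^a = 7

Answer: 32 38 7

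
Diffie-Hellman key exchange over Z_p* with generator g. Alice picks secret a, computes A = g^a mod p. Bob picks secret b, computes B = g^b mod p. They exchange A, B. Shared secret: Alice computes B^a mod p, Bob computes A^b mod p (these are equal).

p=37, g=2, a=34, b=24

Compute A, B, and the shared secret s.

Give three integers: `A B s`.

A = 2^34 mod 37  (bits of 34 = 100010)
  bit 0 = 1: r = r^2 * 2 mod 37 = 1^2 * 2 = 1*2 = 2
  bit 1 = 0: r = r^2 mod 37 = 2^2 = 4
  bit 2 = 0: r = r^2 mod 37 = 4^2 = 16
  bit 3 = 0: r = r^2 mod 37 = 16^2 = 34
  bit 4 = 1: r = r^2 * 2 mod 37 = 34^2 * 2 = 9*2 = 18
  bit 5 = 0: r = r^2 mod 37 = 18^2 = 28
  -> A = 28
B = 2^24 mod 37  (bits of 24 = 11000)
  bit 0 = 1: r = r^2 * 2 mod 37 = 1^2 * 2 = 1*2 = 2
  bit 1 = 1: r = r^2 * 2 mod 37 = 2^2 * 2 = 4*2 = 8
  bit 2 = 0: r = r^2 mod 37 = 8^2 = 27
  bit 3 = 0: r = r^2 mod 37 = 27^2 = 26
  bit 4 = 0: r = r^2 mod 37 = 26^2 = 10
  -> B = 10
s = B^a = 10^34 mod 37  (bits of 34 = 100010)
  bit 0 = 1: r = r^2 * 10 mod 37 = 1^2 * 10 = 1*10 = 10
  bit 1 = 0: r = r^2 mod 37 = 10^2 = 26
  bit 2 = 0: r = r^2 mod 37 = 26^2 = 10
  bit 3 = 0: r = r^2 mod 37 = 10^2 = 26
  bit 4 = 1: r = r^2 * 10 mod 37 = 26^2 * 10 = 10*10 = 26
  bit 5 = 0: r = r^2 mod 37 = 26^2 = 10
  -> s = B^a = 10

Answer: 28 10 10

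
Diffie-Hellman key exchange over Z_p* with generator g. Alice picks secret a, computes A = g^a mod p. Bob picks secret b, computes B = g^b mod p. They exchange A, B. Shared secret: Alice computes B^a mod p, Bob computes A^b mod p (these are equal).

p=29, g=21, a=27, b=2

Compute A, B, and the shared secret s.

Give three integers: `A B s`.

Answer: 18 6 5

Derivation:
A = 21^27 mod 29  (bits of 27 = 11011)
  bit 0 = 1: r = r^2 * 21 mod 29 = 1^2 * 21 = 1*21 = 21
  bit 1 = 1: r = r^2 * 21 mod 29 = 21^2 * 21 = 6*21 = 10
  bit 2 = 0: r = r^2 mod 29 = 10^2 = 13
  bit 3 = 1: r = r^2 * 21 mod 29 = 13^2 * 21 = 24*21 = 11
  bit 4 = 1: r = r^2 * 21 mod 29 = 11^2 * 21 = 5*21 = 18
  -> A = 18
B = 21^2 mod 29  (bits of 2 = 10)
  bit 0 = 1: r = r^2 * 21 mod 29 = 1^2 * 21 = 1*21 = 21
  bit 1 = 0: r = r^2 mod 29 = 21^2 = 6
  -> B = 6
s = B^a = 6^27 mod 29  (bits of 27 = 11011)
  bit 0 = 1: r = r^2 * 6 mod 29 = 1^2 * 6 = 1*6 = 6
  bit 1 = 1: r = r^2 * 6 mod 29 = 6^2 * 6 = 7*6 = 13
  bit 2 = 0: r = r^2 mod 29 = 13^2 = 24
  bit 3 = 1: r = r^2 * 6 mod 29 = 24^2 * 6 = 25*6 = 5
  bit 4 = 1: r = r^2 * 6 mod 29 = 5^2 * 6 = 25*6 = 5
  -> s = B^a = 5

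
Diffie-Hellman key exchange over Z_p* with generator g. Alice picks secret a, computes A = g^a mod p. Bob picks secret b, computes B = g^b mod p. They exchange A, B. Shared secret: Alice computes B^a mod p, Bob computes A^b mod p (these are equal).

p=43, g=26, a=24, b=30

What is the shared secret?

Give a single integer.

Answer: 35

Derivation:
A = 26^24 mod 43  (bits of 24 = 11000)
  bit 0 = 1: r = r^2 * 26 mod 43 = 1^2 * 26 = 1*26 = 26
  bit 1 = 1: r = r^2 * 26 mod 43 = 26^2 * 26 = 31*26 = 32
  bit 2 = 0: r = r^2 mod 43 = 32^2 = 35
  bit 3 = 0: r = r^2 mod 43 = 35^2 = 21
  bit 4 = 0: r = r^2 mod 43 = 21^2 = 11
  -> A = 11
B = 26^30 mod 43  (bits of 30 = 11110)
  bit 0 = 1: r = r^2 * 26 mod 43 = 1^2 * 26 = 1*26 = 26
  bit 1 = 1: r = r^2 * 26 mod 43 = 26^2 * 26 = 31*26 = 32
  bit 2 = 1: r = r^2 * 26 mod 43 = 32^2 * 26 = 35*26 = 7
  bit 3 = 1: r = r^2 * 26 mod 43 = 7^2 * 26 = 6*26 = 27
  bit 4 = 0: r = r^2 mod 43 = 27^2 = 41
  -> B = 41
s = B^a = 41^24 mod 43  (bits of 24 = 11000)
  bit 0 = 1: r = r^2 * 41 mod 43 = 1^2 * 41 = 1*41 = 41
  bit 1 = 1: r = r^2 * 41 mod 43 = 41^2 * 41 = 4*41 = 35
  bit 2 = 0: r = r^2 mod 43 = 35^2 = 21
  bit 3 = 0: r = r^2 mod 43 = 21^2 = 11
  bit 4 = 0: r = r^2 mod 43 = 11^2 = 35
  -> s = B^a = 35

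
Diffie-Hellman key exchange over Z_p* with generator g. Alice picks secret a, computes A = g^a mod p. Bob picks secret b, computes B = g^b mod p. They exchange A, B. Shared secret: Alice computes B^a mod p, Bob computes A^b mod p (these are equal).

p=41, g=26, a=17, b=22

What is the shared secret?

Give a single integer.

Answer: 8

Derivation:
A = 26^17 mod 41  (bits of 17 = 10001)
  bit 0 = 1: r = r^2 * 26 mod 41 = 1^2 * 26 = 1*26 = 26
  bit 1 = 0: r = r^2 mod 41 = 26^2 = 20
  bit 2 = 0: r = r^2 mod 41 = 20^2 = 31
  bit 3 = 0: r = r^2 mod 41 = 31^2 = 18
  bit 4 = 1: r = r^2 * 26 mod 41 = 18^2 * 26 = 37*26 = 19
  -> A = 19
B = 26^22 mod 41  (bits of 22 = 10110)
  bit 0 = 1: r = r^2 * 26 mod 41 = 1^2 * 26 = 1*26 = 26
  bit 1 = 0: r = r^2 mod 41 = 26^2 = 20
  bit 2 = 1: r = r^2 * 26 mod 41 = 20^2 * 26 = 31*26 = 27
  bit 3 = 1: r = r^2 * 26 mod 41 = 27^2 * 26 = 32*26 = 12
  bit 4 = 0: r = r^2 mod 41 = 12^2 = 21
  -> B = 21
s = B^a = 21^17 mod 41  (bits of 17 = 10001)
  bit 0 = 1: r = r^2 * 21 mod 41 = 1^2 * 21 = 1*21 = 21
  bit 1 = 0: r = r^2 mod 41 = 21^2 = 31
  bit 2 = 0: r = r^2 mod 41 = 31^2 = 18
  bit 3 = 0: r = r^2 mod 41 = 18^2 = 37
  bit 4 = 1: r = r^2 * 21 mod 41 = 37^2 * 21 = 16*21 = 8
  -> s = B^a = 8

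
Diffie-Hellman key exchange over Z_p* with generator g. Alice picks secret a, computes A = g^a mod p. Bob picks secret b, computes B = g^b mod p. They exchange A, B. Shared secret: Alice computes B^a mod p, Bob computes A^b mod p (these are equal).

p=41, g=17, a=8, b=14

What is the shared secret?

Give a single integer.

Answer: 18

Derivation:
A = 17^8 mod 41  (bits of 8 = 1000)
  bit 0 = 1: r = r^2 * 17 mod 41 = 1^2 * 17 = 1*17 = 17
  bit 1 = 0: r = r^2 mod 41 = 17^2 = 2
  bit 2 = 0: r = r^2 mod 41 = 2^2 = 4
  bit 3 = 0: r = r^2 mod 41 = 4^2 = 16
  -> A = 16
B = 17^14 mod 41  (bits of 14 = 1110)
  bit 0 = 1: r = r^2 * 17 mod 41 = 1^2 * 17 = 1*17 = 17
  bit 1 = 1: r = r^2 * 17 mod 41 = 17^2 * 17 = 2*17 = 34
  bit 2 = 1: r = r^2 * 17 mod 41 = 34^2 * 17 = 8*17 = 13
  bit 3 = 0: r = r^2 mod 41 = 13^2 = 5
  -> B = 5
s = B^a = 5^8 mod 41  (bits of 8 = 1000)
  bit 0 = 1: r = r^2 * 5 mod 41 = 1^2 * 5 = 1*5 = 5
  bit 1 = 0: r = r^2 mod 41 = 5^2 = 25
  bit 2 = 0: r = r^2 mod 41 = 25^2 = 10
  bit 3 = 0: r = r^2 mod 41 = 10^2 = 18
  -> s = B^a = 18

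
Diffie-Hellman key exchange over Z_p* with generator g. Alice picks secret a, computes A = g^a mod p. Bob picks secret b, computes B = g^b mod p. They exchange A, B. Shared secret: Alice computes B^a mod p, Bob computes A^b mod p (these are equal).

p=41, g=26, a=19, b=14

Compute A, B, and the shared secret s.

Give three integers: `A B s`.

Answer: 11 8 36

Derivation:
A = 26^19 mod 41  (bits of 19 = 10011)
  bit 0 = 1: r = r^2 * 26 mod 41 = 1^2 * 26 = 1*26 = 26
  bit 1 = 0: r = r^2 mod 41 = 26^2 = 20
  bit 2 = 0: r = r^2 mod 41 = 20^2 = 31
  bit 3 = 1: r = r^2 * 26 mod 41 = 31^2 * 26 = 18*26 = 17
  bit 4 = 1: r = r^2 * 26 mod 41 = 17^2 * 26 = 2*26 = 11
  -> A = 11
B = 26^14 mod 41  (bits of 14 = 1110)
  bit 0 = 1: r = r^2 * 26 mod 41 = 1^2 * 26 = 1*26 = 26
  bit 1 = 1: r = r^2 * 26 mod 41 = 26^2 * 26 = 20*26 = 28
  bit 2 = 1: r = r^2 * 26 mod 41 = 28^2 * 26 = 5*26 = 7
  bit 3 = 0: r = r^2 mod 41 = 7^2 = 8
  -> B = 8
s = B^a = 8^19 mod 41  (bits of 19 = 10011)
  bit 0 = 1: r = r^2 * 8 mod 41 = 1^2 * 8 = 1*8 = 8
  bit 1 = 0: r = r^2 mod 41 = 8^2 = 23
  bit 2 = 0: r = r^2 mod 41 = 23^2 = 37
  bit 3 = 1: r = r^2 * 8 mod 41 = 37^2 * 8 = 16*8 = 5
  bit 4 = 1: r = r^2 * 8 mod 41 = 5^2 * 8 = 25*8 = 36
  -> s = B^a = 36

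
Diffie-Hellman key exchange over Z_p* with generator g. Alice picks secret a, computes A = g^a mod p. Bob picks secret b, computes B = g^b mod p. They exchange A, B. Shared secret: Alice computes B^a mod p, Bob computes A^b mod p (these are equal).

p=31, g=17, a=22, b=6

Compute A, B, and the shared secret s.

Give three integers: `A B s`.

A = 17^22 mod 31  (bits of 22 = 10110)
  bit 0 = 1: r = r^2 * 17 mod 31 = 1^2 * 17 = 1*17 = 17
  bit 1 = 0: r = r^2 mod 31 = 17^2 = 10
  bit 2 = 1: r = r^2 * 17 mod 31 = 10^2 * 17 = 7*17 = 26
  bit 3 = 1: r = r^2 * 17 mod 31 = 26^2 * 17 = 25*17 = 22
  bit 4 = 0: r = r^2 mod 31 = 22^2 = 19
  -> A = 19
B = 17^6 mod 31  (bits of 6 = 110)
  bit 0 = 1: r = r^2 * 17 mod 31 = 1^2 * 17 = 1*17 = 17
  bit 1 = 1: r = r^2 * 17 mod 31 = 17^2 * 17 = 10*17 = 15
  bit 2 = 0: r = r^2 mod 31 = 15^2 = 8
  -> B = 8
s = B^a = 8^22 mod 31  (bits of 22 = 10110)
  bit 0 = 1: r = r^2 * 8 mod 31 = 1^2 * 8 = 1*8 = 8
  bit 1 = 0: r = r^2 mod 31 = 8^2 = 2
  bit 2 = 1: r = r^2 * 8 mod 31 = 2^2 * 8 = 4*8 = 1
  bit 3 = 1: r = r^2 * 8 mod 31 = 1^2 * 8 = 1*8 = 8
  bit 4 = 0: r = r^2 mod 31 = 8^2 = 2
  -> s = B^a = 2

Answer: 19 8 2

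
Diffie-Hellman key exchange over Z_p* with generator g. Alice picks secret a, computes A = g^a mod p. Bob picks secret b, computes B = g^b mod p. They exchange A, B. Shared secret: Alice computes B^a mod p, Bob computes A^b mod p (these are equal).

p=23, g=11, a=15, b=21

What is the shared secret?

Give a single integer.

A = 11^15 mod 23  (bits of 15 = 1111)
  bit 0 = 1: r = r^2 * 11 mod 23 = 1^2 * 11 = 1*11 = 11
  bit 1 = 1: r = r^2 * 11 mod 23 = 11^2 * 11 = 6*11 = 20
  bit 2 = 1: r = r^2 * 11 mod 23 = 20^2 * 11 = 9*11 = 7
  bit 3 = 1: r = r^2 * 11 mod 23 = 7^2 * 11 = 3*11 = 10
  -> A = 10
B = 11^21 mod 23  (bits of 21 = 10101)
  bit 0 = 1: r = r^2 * 11 mod 23 = 1^2 * 11 = 1*11 = 11
  bit 1 = 0: r = r^2 mod 23 = 11^2 = 6
  bit 2 = 1: r = r^2 * 11 mod 23 = 6^2 * 11 = 13*11 = 5
  bit 3 = 0: r = r^2 mod 23 = 5^2 = 2
  bit 4 = 1: r = r^2 * 11 mod 23 = 2^2 * 11 = 4*11 = 21
  -> B = 21
s = B^a = 21^15 mod 23  (bits of 15 = 1111)
  bit 0 = 1: r = r^2 * 21 mod 23 = 1^2 * 21 = 1*21 = 21
  bit 1 = 1: r = r^2 * 21 mod 23 = 21^2 * 21 = 4*21 = 15
  bit 2 = 1: r = r^2 * 21 mod 23 = 15^2 * 21 = 18*21 = 10
  bit 3 = 1: r = r^2 * 21 mod 23 = 10^2 * 21 = 8*21 = 7
  -> s = B^a = 7

Answer: 7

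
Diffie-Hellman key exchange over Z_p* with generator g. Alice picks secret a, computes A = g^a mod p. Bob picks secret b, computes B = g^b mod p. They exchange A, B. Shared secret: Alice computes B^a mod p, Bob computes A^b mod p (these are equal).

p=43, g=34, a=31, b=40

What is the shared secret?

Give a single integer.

Answer: 9

Derivation:
A = 34^31 mod 43  (bits of 31 = 11111)
  bit 0 = 1: r = r^2 * 34 mod 43 = 1^2 * 34 = 1*34 = 34
  bit 1 = 1: r = r^2 * 34 mod 43 = 34^2 * 34 = 38*34 = 2
  bit 2 = 1: r = r^2 * 34 mod 43 = 2^2 * 34 = 4*34 = 7
  bit 3 = 1: r = r^2 * 34 mod 43 = 7^2 * 34 = 6*34 = 32
  bit 4 = 1: r = r^2 * 34 mod 43 = 32^2 * 34 = 35*34 = 29
  -> A = 29
B = 34^40 mod 43  (bits of 40 = 101000)
  bit 0 = 1: r = r^2 * 34 mod 43 = 1^2 * 34 = 1*34 = 34
  bit 1 = 0: r = r^2 mod 43 = 34^2 = 38
  bit 2 = 1: r = r^2 * 34 mod 43 = 38^2 * 34 = 25*34 = 33
  bit 3 = 0: r = r^2 mod 43 = 33^2 = 14
  bit 4 = 0: r = r^2 mod 43 = 14^2 = 24
  bit 5 = 0: r = r^2 mod 43 = 24^2 = 17
  -> B = 17
s = B^a = 17^31 mod 43  (bits of 31 = 11111)
  bit 0 = 1: r = r^2 * 17 mod 43 = 1^2 * 17 = 1*17 = 17
  bit 1 = 1: r = r^2 * 17 mod 43 = 17^2 * 17 = 31*17 = 11
  bit 2 = 1: r = r^2 * 17 mod 43 = 11^2 * 17 = 35*17 = 36
  bit 3 = 1: r = r^2 * 17 mod 43 = 36^2 * 17 = 6*17 = 16
  bit 4 = 1: r = r^2 * 17 mod 43 = 16^2 * 17 = 41*17 = 9
  -> s = B^a = 9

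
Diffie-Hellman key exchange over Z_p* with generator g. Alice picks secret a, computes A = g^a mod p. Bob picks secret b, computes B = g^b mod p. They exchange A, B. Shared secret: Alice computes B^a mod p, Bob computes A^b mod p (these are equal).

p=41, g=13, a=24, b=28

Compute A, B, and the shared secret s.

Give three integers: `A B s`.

Answer: 16 31 37

Derivation:
A = 13^24 mod 41  (bits of 24 = 11000)
  bit 0 = 1: r = r^2 * 13 mod 41 = 1^2 * 13 = 1*13 = 13
  bit 1 = 1: r = r^2 * 13 mod 41 = 13^2 * 13 = 5*13 = 24
  bit 2 = 0: r = r^2 mod 41 = 24^2 = 2
  bit 3 = 0: r = r^2 mod 41 = 2^2 = 4
  bit 4 = 0: r = r^2 mod 41 = 4^2 = 16
  -> A = 16
B = 13^28 mod 41  (bits of 28 = 11100)
  bit 0 = 1: r = r^2 * 13 mod 41 = 1^2 * 13 = 1*13 = 13
  bit 1 = 1: r = r^2 * 13 mod 41 = 13^2 * 13 = 5*13 = 24
  bit 2 = 1: r = r^2 * 13 mod 41 = 24^2 * 13 = 2*13 = 26
  bit 3 = 0: r = r^2 mod 41 = 26^2 = 20
  bit 4 = 0: r = r^2 mod 41 = 20^2 = 31
  -> B = 31
s = B^a = 31^24 mod 41  (bits of 24 = 11000)
  bit 0 = 1: r = r^2 * 31 mod 41 = 1^2 * 31 = 1*31 = 31
  bit 1 = 1: r = r^2 * 31 mod 41 = 31^2 * 31 = 18*31 = 25
  bit 2 = 0: r = r^2 mod 41 = 25^2 = 10
  bit 3 = 0: r = r^2 mod 41 = 10^2 = 18
  bit 4 = 0: r = r^2 mod 41 = 18^2 = 37
  -> s = B^a = 37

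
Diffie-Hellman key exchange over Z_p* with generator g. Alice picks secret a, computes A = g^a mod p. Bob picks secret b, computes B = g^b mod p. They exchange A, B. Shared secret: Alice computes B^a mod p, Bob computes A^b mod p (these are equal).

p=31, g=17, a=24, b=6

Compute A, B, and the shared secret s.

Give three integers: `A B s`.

A = 17^24 mod 31  (bits of 24 = 11000)
  bit 0 = 1: r = r^2 * 17 mod 31 = 1^2 * 17 = 1*17 = 17
  bit 1 = 1: r = r^2 * 17 mod 31 = 17^2 * 17 = 10*17 = 15
  bit 2 = 0: r = r^2 mod 31 = 15^2 = 8
  bit 3 = 0: r = r^2 mod 31 = 8^2 = 2
  bit 4 = 0: r = r^2 mod 31 = 2^2 = 4
  -> A = 4
B = 17^6 mod 31  (bits of 6 = 110)
  bit 0 = 1: r = r^2 * 17 mod 31 = 1^2 * 17 = 1*17 = 17
  bit 1 = 1: r = r^2 * 17 mod 31 = 17^2 * 17 = 10*17 = 15
  bit 2 = 0: r = r^2 mod 31 = 15^2 = 8
  -> B = 8
s = B^a = 8^24 mod 31  (bits of 24 = 11000)
  bit 0 = 1: r = r^2 * 8 mod 31 = 1^2 * 8 = 1*8 = 8
  bit 1 = 1: r = r^2 * 8 mod 31 = 8^2 * 8 = 2*8 = 16
  bit 2 = 0: r = r^2 mod 31 = 16^2 = 8
  bit 3 = 0: r = r^2 mod 31 = 8^2 = 2
  bit 4 = 0: r = r^2 mod 31 = 2^2 = 4
  -> s = B^a = 4

Answer: 4 8 4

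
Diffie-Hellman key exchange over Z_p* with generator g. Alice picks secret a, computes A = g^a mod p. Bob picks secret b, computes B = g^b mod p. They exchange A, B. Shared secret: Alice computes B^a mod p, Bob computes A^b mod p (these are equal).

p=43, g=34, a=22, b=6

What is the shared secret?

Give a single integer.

Answer: 4

Derivation:
A = 34^22 mod 43  (bits of 22 = 10110)
  bit 0 = 1: r = r^2 * 34 mod 43 = 1^2 * 34 = 1*34 = 34
  bit 1 = 0: r = r^2 mod 43 = 34^2 = 38
  bit 2 = 1: r = r^2 * 34 mod 43 = 38^2 * 34 = 25*34 = 33
  bit 3 = 1: r = r^2 * 34 mod 43 = 33^2 * 34 = 14*34 = 3
  bit 4 = 0: r = r^2 mod 43 = 3^2 = 9
  -> A = 9
B = 34^6 mod 43  (bits of 6 = 110)
  bit 0 = 1: r = r^2 * 34 mod 43 = 1^2 * 34 = 1*34 = 34
  bit 1 = 1: r = r^2 * 34 mod 43 = 34^2 * 34 = 38*34 = 2
  bit 2 = 0: r = r^2 mod 43 = 2^2 = 4
  -> B = 4
s = B^a = 4^22 mod 43  (bits of 22 = 10110)
  bit 0 = 1: r = r^2 * 4 mod 43 = 1^2 * 4 = 1*4 = 4
  bit 1 = 0: r = r^2 mod 43 = 4^2 = 16
  bit 2 = 1: r = r^2 * 4 mod 43 = 16^2 * 4 = 41*4 = 35
  bit 3 = 1: r = r^2 * 4 mod 43 = 35^2 * 4 = 21*4 = 41
  bit 4 = 0: r = r^2 mod 43 = 41^2 = 4
  -> s = B^a = 4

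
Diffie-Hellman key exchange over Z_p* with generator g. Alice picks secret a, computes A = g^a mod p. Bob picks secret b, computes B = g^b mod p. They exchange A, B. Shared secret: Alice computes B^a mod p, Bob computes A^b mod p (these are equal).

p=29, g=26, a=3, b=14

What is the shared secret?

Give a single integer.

A = 26^3 mod 29  (bits of 3 = 11)
  bit 0 = 1: r = r^2 * 26 mod 29 = 1^2 * 26 = 1*26 = 26
  bit 1 = 1: r = r^2 * 26 mod 29 = 26^2 * 26 = 9*26 = 2
  -> A = 2
B = 26^14 mod 29  (bits of 14 = 1110)
  bit 0 = 1: r = r^2 * 26 mod 29 = 1^2 * 26 = 1*26 = 26
  bit 1 = 1: r = r^2 * 26 mod 29 = 26^2 * 26 = 9*26 = 2
  bit 2 = 1: r = r^2 * 26 mod 29 = 2^2 * 26 = 4*26 = 17
  bit 3 = 0: r = r^2 mod 29 = 17^2 = 28
  -> B = 28
s = B^a = 28^3 mod 29  (bits of 3 = 11)
  bit 0 = 1: r = r^2 * 28 mod 29 = 1^2 * 28 = 1*28 = 28
  bit 1 = 1: r = r^2 * 28 mod 29 = 28^2 * 28 = 1*28 = 28
  -> s = B^a = 28

Answer: 28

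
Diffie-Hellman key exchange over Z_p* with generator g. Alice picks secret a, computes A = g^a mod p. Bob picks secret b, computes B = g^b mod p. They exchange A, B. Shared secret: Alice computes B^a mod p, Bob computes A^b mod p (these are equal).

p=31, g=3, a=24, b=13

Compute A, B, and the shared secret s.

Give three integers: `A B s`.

Answer: 2 24 8

Derivation:
A = 3^24 mod 31  (bits of 24 = 11000)
  bit 0 = 1: r = r^2 * 3 mod 31 = 1^2 * 3 = 1*3 = 3
  bit 1 = 1: r = r^2 * 3 mod 31 = 3^2 * 3 = 9*3 = 27
  bit 2 = 0: r = r^2 mod 31 = 27^2 = 16
  bit 3 = 0: r = r^2 mod 31 = 16^2 = 8
  bit 4 = 0: r = r^2 mod 31 = 8^2 = 2
  -> A = 2
B = 3^13 mod 31  (bits of 13 = 1101)
  bit 0 = 1: r = r^2 * 3 mod 31 = 1^2 * 3 = 1*3 = 3
  bit 1 = 1: r = r^2 * 3 mod 31 = 3^2 * 3 = 9*3 = 27
  bit 2 = 0: r = r^2 mod 31 = 27^2 = 16
  bit 3 = 1: r = r^2 * 3 mod 31 = 16^2 * 3 = 8*3 = 24
  -> B = 24
s = B^a = 24^24 mod 31  (bits of 24 = 11000)
  bit 0 = 1: r = r^2 * 24 mod 31 = 1^2 * 24 = 1*24 = 24
  bit 1 = 1: r = r^2 * 24 mod 31 = 24^2 * 24 = 18*24 = 29
  bit 2 = 0: r = r^2 mod 31 = 29^2 = 4
  bit 3 = 0: r = r^2 mod 31 = 4^2 = 16
  bit 4 = 0: r = r^2 mod 31 = 16^2 = 8
  -> s = B^a = 8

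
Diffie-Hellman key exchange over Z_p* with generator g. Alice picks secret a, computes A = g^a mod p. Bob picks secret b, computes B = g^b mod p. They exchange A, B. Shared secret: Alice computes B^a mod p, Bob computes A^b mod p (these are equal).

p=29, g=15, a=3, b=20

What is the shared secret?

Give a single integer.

Answer: 20

Derivation:
A = 15^3 mod 29  (bits of 3 = 11)
  bit 0 = 1: r = r^2 * 15 mod 29 = 1^2 * 15 = 1*15 = 15
  bit 1 = 1: r = r^2 * 15 mod 29 = 15^2 * 15 = 22*15 = 11
  -> A = 11
B = 15^20 mod 29  (bits of 20 = 10100)
  bit 0 = 1: r = r^2 * 15 mod 29 = 1^2 * 15 = 1*15 = 15
  bit 1 = 0: r = r^2 mod 29 = 15^2 = 22
  bit 2 = 1: r = r^2 * 15 mod 29 = 22^2 * 15 = 20*15 = 10
  bit 3 = 0: r = r^2 mod 29 = 10^2 = 13
  bit 4 = 0: r = r^2 mod 29 = 13^2 = 24
  -> B = 24
s = B^a = 24^3 mod 29  (bits of 3 = 11)
  bit 0 = 1: r = r^2 * 24 mod 29 = 1^2 * 24 = 1*24 = 24
  bit 1 = 1: r = r^2 * 24 mod 29 = 24^2 * 24 = 25*24 = 20
  -> s = B^a = 20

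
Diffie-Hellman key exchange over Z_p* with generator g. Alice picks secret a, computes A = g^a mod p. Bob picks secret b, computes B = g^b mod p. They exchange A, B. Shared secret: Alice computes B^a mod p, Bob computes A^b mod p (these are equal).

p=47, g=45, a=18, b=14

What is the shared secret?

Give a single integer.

A = 45^18 mod 47  (bits of 18 = 10010)
  bit 0 = 1: r = r^2 * 45 mod 47 = 1^2 * 45 = 1*45 = 45
  bit 1 = 0: r = r^2 mod 47 = 45^2 = 4
  bit 2 = 0: r = r^2 mod 47 = 4^2 = 16
  bit 3 = 1: r = r^2 * 45 mod 47 = 16^2 * 45 = 21*45 = 5
  bit 4 = 0: r = r^2 mod 47 = 5^2 = 25
  -> A = 25
B = 45^14 mod 47  (bits of 14 = 1110)
  bit 0 = 1: r = r^2 * 45 mod 47 = 1^2 * 45 = 1*45 = 45
  bit 1 = 1: r = r^2 * 45 mod 47 = 45^2 * 45 = 4*45 = 39
  bit 2 = 1: r = r^2 * 45 mod 47 = 39^2 * 45 = 17*45 = 13
  bit 3 = 0: r = r^2 mod 47 = 13^2 = 28
  -> B = 28
s = B^a = 28^18 mod 47  (bits of 18 = 10010)
  bit 0 = 1: r = r^2 * 28 mod 47 = 1^2 * 28 = 1*28 = 28
  bit 1 = 0: r = r^2 mod 47 = 28^2 = 32
  bit 2 = 0: r = r^2 mod 47 = 32^2 = 37
  bit 3 = 1: r = r^2 * 28 mod 47 = 37^2 * 28 = 6*28 = 27
  bit 4 = 0: r = r^2 mod 47 = 27^2 = 24
  -> s = B^a = 24

Answer: 24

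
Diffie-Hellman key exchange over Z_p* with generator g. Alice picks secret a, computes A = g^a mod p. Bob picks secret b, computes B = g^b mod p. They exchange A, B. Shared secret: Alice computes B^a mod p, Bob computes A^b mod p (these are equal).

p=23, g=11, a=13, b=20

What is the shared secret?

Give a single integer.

Answer: 16

Derivation:
A = 11^13 mod 23  (bits of 13 = 1101)
  bit 0 = 1: r = r^2 * 11 mod 23 = 1^2 * 11 = 1*11 = 11
  bit 1 = 1: r = r^2 * 11 mod 23 = 11^2 * 11 = 6*11 = 20
  bit 2 = 0: r = r^2 mod 23 = 20^2 = 9
  bit 3 = 1: r = r^2 * 11 mod 23 = 9^2 * 11 = 12*11 = 17
  -> A = 17
B = 11^20 mod 23  (bits of 20 = 10100)
  bit 0 = 1: r = r^2 * 11 mod 23 = 1^2 * 11 = 1*11 = 11
  bit 1 = 0: r = r^2 mod 23 = 11^2 = 6
  bit 2 = 1: r = r^2 * 11 mod 23 = 6^2 * 11 = 13*11 = 5
  bit 3 = 0: r = r^2 mod 23 = 5^2 = 2
  bit 4 = 0: r = r^2 mod 23 = 2^2 = 4
  -> B = 4
s = B^a = 4^13 mod 23  (bits of 13 = 1101)
  bit 0 = 1: r = r^2 * 4 mod 23 = 1^2 * 4 = 1*4 = 4
  bit 1 = 1: r = r^2 * 4 mod 23 = 4^2 * 4 = 16*4 = 18
  bit 2 = 0: r = r^2 mod 23 = 18^2 = 2
  bit 3 = 1: r = r^2 * 4 mod 23 = 2^2 * 4 = 4*4 = 16
  -> s = B^a = 16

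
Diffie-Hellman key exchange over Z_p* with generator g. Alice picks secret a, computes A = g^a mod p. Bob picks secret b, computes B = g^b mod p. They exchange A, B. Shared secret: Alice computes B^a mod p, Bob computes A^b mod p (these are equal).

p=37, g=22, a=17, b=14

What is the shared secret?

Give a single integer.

Answer: 28

Derivation:
A = 22^17 mod 37  (bits of 17 = 10001)
  bit 0 = 1: r = r^2 * 22 mod 37 = 1^2 * 22 = 1*22 = 22
  bit 1 = 0: r = r^2 mod 37 = 22^2 = 3
  bit 2 = 0: r = r^2 mod 37 = 3^2 = 9
  bit 3 = 0: r = r^2 mod 37 = 9^2 = 7
  bit 4 = 1: r = r^2 * 22 mod 37 = 7^2 * 22 = 12*22 = 5
  -> A = 5
B = 22^14 mod 37  (bits of 14 = 1110)
  bit 0 = 1: r = r^2 * 22 mod 37 = 1^2 * 22 = 1*22 = 22
  bit 1 = 1: r = r^2 * 22 mod 37 = 22^2 * 22 = 3*22 = 29
  bit 2 = 1: r = r^2 * 22 mod 37 = 29^2 * 22 = 27*22 = 2
  bit 3 = 0: r = r^2 mod 37 = 2^2 = 4
  -> B = 4
s = B^a = 4^17 mod 37  (bits of 17 = 10001)
  bit 0 = 1: r = r^2 * 4 mod 37 = 1^2 * 4 = 1*4 = 4
  bit 1 = 0: r = r^2 mod 37 = 4^2 = 16
  bit 2 = 0: r = r^2 mod 37 = 16^2 = 34
  bit 3 = 0: r = r^2 mod 37 = 34^2 = 9
  bit 4 = 1: r = r^2 * 4 mod 37 = 9^2 * 4 = 7*4 = 28
  -> s = B^a = 28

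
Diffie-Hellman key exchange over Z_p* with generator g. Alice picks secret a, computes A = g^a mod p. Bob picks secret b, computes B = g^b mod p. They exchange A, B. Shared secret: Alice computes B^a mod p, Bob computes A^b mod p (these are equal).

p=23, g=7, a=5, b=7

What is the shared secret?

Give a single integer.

Answer: 20

Derivation:
A = 7^5 mod 23  (bits of 5 = 101)
  bit 0 = 1: r = r^2 * 7 mod 23 = 1^2 * 7 = 1*7 = 7
  bit 1 = 0: r = r^2 mod 23 = 7^2 = 3
  bit 2 = 1: r = r^2 * 7 mod 23 = 3^2 * 7 = 9*7 = 17
  -> A = 17
B = 7^7 mod 23  (bits of 7 = 111)
  bit 0 = 1: r = r^2 * 7 mod 23 = 1^2 * 7 = 1*7 = 7
  bit 1 = 1: r = r^2 * 7 mod 23 = 7^2 * 7 = 3*7 = 21
  bit 2 = 1: r = r^2 * 7 mod 23 = 21^2 * 7 = 4*7 = 5
  -> B = 5
s = B^a = 5^5 mod 23  (bits of 5 = 101)
  bit 0 = 1: r = r^2 * 5 mod 23 = 1^2 * 5 = 1*5 = 5
  bit 1 = 0: r = r^2 mod 23 = 5^2 = 2
  bit 2 = 1: r = r^2 * 5 mod 23 = 2^2 * 5 = 4*5 = 20
  -> s = B^a = 20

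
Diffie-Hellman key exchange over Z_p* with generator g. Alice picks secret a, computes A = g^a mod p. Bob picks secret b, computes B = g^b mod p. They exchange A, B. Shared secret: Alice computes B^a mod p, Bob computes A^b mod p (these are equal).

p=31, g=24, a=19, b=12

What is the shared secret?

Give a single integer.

A = 24^19 mod 31  (bits of 19 = 10011)
  bit 0 = 1: r = r^2 * 24 mod 31 = 1^2 * 24 = 1*24 = 24
  bit 1 = 0: r = r^2 mod 31 = 24^2 = 18
  bit 2 = 0: r = r^2 mod 31 = 18^2 = 14
  bit 3 = 1: r = r^2 * 24 mod 31 = 14^2 * 24 = 10*24 = 23
  bit 4 = 1: r = r^2 * 24 mod 31 = 23^2 * 24 = 2*24 = 17
  -> A = 17
B = 24^12 mod 31  (bits of 12 = 1100)
  bit 0 = 1: r = r^2 * 24 mod 31 = 1^2 * 24 = 1*24 = 24
  bit 1 = 1: r = r^2 * 24 mod 31 = 24^2 * 24 = 18*24 = 29
  bit 2 = 0: r = r^2 mod 31 = 29^2 = 4
  bit 3 = 0: r = r^2 mod 31 = 4^2 = 16
  -> B = 16
s = B^a = 16^19 mod 31  (bits of 19 = 10011)
  bit 0 = 1: r = r^2 * 16 mod 31 = 1^2 * 16 = 1*16 = 16
  bit 1 = 0: r = r^2 mod 31 = 16^2 = 8
  bit 2 = 0: r = r^2 mod 31 = 8^2 = 2
  bit 3 = 1: r = r^2 * 16 mod 31 = 2^2 * 16 = 4*16 = 2
  bit 4 = 1: r = r^2 * 16 mod 31 = 2^2 * 16 = 4*16 = 2
  -> s = B^a = 2

Answer: 2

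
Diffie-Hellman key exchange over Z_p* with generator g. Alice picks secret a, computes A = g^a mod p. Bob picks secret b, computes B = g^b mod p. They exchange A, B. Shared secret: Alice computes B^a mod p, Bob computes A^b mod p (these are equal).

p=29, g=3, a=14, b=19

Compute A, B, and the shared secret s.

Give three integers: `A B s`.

A = 3^14 mod 29  (bits of 14 = 1110)
  bit 0 = 1: r = r^2 * 3 mod 29 = 1^2 * 3 = 1*3 = 3
  bit 1 = 1: r = r^2 * 3 mod 29 = 3^2 * 3 = 9*3 = 27
  bit 2 = 1: r = r^2 * 3 mod 29 = 27^2 * 3 = 4*3 = 12
  bit 3 = 0: r = r^2 mod 29 = 12^2 = 28
  -> A = 28
B = 3^19 mod 29  (bits of 19 = 10011)
  bit 0 = 1: r = r^2 * 3 mod 29 = 1^2 * 3 = 1*3 = 3
  bit 1 = 0: r = r^2 mod 29 = 3^2 = 9
  bit 2 = 0: r = r^2 mod 29 = 9^2 = 23
  bit 3 = 1: r = r^2 * 3 mod 29 = 23^2 * 3 = 7*3 = 21
  bit 4 = 1: r = r^2 * 3 mod 29 = 21^2 * 3 = 6*3 = 18
  -> B = 18
s = B^a = 18^14 mod 29  (bits of 14 = 1110)
  bit 0 = 1: r = r^2 * 18 mod 29 = 1^2 * 18 = 1*18 = 18
  bit 1 = 1: r = r^2 * 18 mod 29 = 18^2 * 18 = 5*18 = 3
  bit 2 = 1: r = r^2 * 18 mod 29 = 3^2 * 18 = 9*18 = 17
  bit 3 = 0: r = r^2 mod 29 = 17^2 = 28
  -> s = B^a = 28

Answer: 28 18 28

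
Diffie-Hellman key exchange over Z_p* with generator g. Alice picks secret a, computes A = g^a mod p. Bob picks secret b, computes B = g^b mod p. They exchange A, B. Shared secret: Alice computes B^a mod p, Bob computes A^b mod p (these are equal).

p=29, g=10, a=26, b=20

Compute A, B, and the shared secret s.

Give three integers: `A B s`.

A = 10^26 mod 29  (bits of 26 = 11010)
  bit 0 = 1: r = r^2 * 10 mod 29 = 1^2 * 10 = 1*10 = 10
  bit 1 = 1: r = r^2 * 10 mod 29 = 10^2 * 10 = 13*10 = 14
  bit 2 = 0: r = r^2 mod 29 = 14^2 = 22
  bit 3 = 1: r = r^2 * 10 mod 29 = 22^2 * 10 = 20*10 = 26
  bit 4 = 0: r = r^2 mod 29 = 26^2 = 9
  -> A = 9
B = 10^20 mod 29  (bits of 20 = 10100)
  bit 0 = 1: r = r^2 * 10 mod 29 = 1^2 * 10 = 1*10 = 10
  bit 1 = 0: r = r^2 mod 29 = 10^2 = 13
  bit 2 = 1: r = r^2 * 10 mod 29 = 13^2 * 10 = 24*10 = 8
  bit 3 = 0: r = r^2 mod 29 = 8^2 = 6
  bit 4 = 0: r = r^2 mod 29 = 6^2 = 7
  -> B = 7
s = B^a = 7^26 mod 29  (bits of 26 = 11010)
  bit 0 = 1: r = r^2 * 7 mod 29 = 1^2 * 7 = 1*7 = 7
  bit 1 = 1: r = r^2 * 7 mod 29 = 7^2 * 7 = 20*7 = 24
  bit 2 = 0: r = r^2 mod 29 = 24^2 = 25
  bit 3 = 1: r = r^2 * 7 mod 29 = 25^2 * 7 = 16*7 = 25
  bit 4 = 0: r = r^2 mod 29 = 25^2 = 16
  -> s = B^a = 16

Answer: 9 7 16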